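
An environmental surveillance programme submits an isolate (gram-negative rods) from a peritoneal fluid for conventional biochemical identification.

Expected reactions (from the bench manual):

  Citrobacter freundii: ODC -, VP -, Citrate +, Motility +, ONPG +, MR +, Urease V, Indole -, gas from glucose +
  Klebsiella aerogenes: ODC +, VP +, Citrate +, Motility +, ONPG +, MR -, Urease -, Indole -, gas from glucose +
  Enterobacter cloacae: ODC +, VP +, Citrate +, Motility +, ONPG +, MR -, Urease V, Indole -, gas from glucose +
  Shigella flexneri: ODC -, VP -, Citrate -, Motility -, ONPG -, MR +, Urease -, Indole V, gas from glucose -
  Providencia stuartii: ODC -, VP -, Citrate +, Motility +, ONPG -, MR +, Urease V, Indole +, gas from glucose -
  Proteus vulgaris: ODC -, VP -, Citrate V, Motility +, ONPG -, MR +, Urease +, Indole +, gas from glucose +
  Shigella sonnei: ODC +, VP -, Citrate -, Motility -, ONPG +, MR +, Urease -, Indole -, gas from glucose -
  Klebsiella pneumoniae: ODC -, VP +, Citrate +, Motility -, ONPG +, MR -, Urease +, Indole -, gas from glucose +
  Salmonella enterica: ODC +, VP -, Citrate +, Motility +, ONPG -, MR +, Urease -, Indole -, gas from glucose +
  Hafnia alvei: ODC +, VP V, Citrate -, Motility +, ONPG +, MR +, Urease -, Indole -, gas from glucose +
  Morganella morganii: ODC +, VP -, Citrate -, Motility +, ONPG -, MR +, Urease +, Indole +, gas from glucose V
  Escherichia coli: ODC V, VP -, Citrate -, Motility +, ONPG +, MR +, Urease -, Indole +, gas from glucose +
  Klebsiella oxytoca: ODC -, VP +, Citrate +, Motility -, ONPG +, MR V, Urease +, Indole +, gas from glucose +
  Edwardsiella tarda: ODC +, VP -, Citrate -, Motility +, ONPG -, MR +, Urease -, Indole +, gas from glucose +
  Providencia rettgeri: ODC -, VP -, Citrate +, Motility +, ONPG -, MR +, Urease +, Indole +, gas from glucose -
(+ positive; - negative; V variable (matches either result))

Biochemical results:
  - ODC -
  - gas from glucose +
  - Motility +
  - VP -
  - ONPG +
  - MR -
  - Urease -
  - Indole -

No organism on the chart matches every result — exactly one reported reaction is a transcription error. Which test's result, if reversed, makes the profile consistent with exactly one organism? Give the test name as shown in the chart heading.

MR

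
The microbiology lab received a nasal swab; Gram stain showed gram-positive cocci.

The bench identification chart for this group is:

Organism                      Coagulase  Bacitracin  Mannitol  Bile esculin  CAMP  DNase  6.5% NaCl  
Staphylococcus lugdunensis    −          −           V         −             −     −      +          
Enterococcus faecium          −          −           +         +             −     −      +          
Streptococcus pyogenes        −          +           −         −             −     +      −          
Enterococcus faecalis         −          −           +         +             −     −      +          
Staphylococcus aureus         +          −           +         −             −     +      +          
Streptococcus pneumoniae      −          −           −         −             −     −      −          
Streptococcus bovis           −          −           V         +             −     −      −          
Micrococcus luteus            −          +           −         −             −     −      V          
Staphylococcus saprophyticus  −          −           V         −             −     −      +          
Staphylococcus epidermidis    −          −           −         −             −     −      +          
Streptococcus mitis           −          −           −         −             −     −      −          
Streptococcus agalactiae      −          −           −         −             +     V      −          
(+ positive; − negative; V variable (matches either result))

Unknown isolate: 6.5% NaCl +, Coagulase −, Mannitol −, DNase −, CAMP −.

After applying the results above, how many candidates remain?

Mannitol −: excludes Enterococcus faecium, Enterococcus faecalis, Staphylococcus aureus — 9 left.
DNase −: excludes Streptococcus pyogenes — 8 left.
Coagulase −: all 8 remaining candidates are consistent.
CAMP −: excludes Streptococcus agalactiae — 7 left.
6.5% NaCl +: excludes Streptococcus pneumoniae, Streptococcus bovis, Streptococcus mitis — 4 left.
Still consistent: Micrococcus luteus, Staphylococcus epidermidis, Staphylococcus lugdunensis, Staphylococcus saprophyticus.

4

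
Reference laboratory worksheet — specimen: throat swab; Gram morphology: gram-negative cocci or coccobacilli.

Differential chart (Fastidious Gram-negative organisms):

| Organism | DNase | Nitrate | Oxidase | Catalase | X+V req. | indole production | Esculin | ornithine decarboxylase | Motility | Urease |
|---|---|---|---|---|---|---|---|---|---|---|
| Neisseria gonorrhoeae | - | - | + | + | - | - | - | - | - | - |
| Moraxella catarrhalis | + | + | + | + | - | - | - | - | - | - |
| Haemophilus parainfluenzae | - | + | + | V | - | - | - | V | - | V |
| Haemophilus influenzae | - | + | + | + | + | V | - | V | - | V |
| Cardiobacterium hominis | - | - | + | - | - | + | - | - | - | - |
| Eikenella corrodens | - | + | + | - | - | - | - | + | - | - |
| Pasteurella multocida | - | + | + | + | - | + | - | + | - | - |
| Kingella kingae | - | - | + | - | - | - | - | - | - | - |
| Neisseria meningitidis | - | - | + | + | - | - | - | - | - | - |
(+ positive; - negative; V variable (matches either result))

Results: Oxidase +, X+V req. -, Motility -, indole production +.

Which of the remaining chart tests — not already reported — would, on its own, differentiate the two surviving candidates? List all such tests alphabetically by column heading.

Catalase, Nitrate, ornithine decarboxylase

Motility -: all 9 remaining candidates are consistent.
Oxidase +: all 9 remaining candidates are consistent.
indole production +: excludes 6 organisms — 3 left.
X+V req. -: excludes Haemophilus influenzae — 2 left.
Two candidates remain: Cardiobacterium hominis and Pasteurella multocida.
  DNase: - vs - — same for both, does not separate.
  Nitrate: Cardiobacterium hominis -, Pasteurella multocida + — discriminates.
  Catalase: Cardiobacterium hominis -, Pasteurella multocida + — discriminates.
  Esculin: - vs - — same for both, does not separate.
  ornithine decarboxylase: Cardiobacterium hominis -, Pasteurella multocida + — discriminates.
  Urease: - vs - — same for both, does not separate.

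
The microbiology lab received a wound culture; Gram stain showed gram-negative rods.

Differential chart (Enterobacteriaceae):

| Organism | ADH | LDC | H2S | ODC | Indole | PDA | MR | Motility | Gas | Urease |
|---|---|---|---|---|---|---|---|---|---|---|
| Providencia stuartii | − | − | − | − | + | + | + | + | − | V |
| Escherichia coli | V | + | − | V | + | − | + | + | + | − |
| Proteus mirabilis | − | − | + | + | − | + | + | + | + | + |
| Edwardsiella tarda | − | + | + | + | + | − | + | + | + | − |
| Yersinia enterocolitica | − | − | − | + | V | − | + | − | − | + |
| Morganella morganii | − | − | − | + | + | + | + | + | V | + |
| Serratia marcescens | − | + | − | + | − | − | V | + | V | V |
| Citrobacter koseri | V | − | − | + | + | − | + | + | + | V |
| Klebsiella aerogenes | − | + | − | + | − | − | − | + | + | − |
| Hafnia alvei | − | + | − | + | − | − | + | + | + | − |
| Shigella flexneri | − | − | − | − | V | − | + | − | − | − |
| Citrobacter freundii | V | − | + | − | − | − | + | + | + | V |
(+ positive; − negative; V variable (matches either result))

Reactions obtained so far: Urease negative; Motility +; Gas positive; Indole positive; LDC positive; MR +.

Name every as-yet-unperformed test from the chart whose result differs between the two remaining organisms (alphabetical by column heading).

LDC +: excludes 7 organisms — 5 left.
MR +: excludes Klebsiella aerogenes — 4 left.
Motility +: all 4 remaining candidates are consistent.
Urease −: all 4 remaining candidates are consistent.
Gas +: all 4 remaining candidates are consistent.
Indole +: excludes Serratia marcescens, Hafnia alvei — 2 left.
Two candidates remain: Edwardsiella tarda and Escherichia coli.
  ADH: − vs V — variable for at least one, does not separate.
  H2S: Edwardsiella tarda +, Escherichia coli − — discriminates.
  ODC: + vs V — variable for at least one, does not separate.
  PDA: − vs − — same for both, does not separate.

H2S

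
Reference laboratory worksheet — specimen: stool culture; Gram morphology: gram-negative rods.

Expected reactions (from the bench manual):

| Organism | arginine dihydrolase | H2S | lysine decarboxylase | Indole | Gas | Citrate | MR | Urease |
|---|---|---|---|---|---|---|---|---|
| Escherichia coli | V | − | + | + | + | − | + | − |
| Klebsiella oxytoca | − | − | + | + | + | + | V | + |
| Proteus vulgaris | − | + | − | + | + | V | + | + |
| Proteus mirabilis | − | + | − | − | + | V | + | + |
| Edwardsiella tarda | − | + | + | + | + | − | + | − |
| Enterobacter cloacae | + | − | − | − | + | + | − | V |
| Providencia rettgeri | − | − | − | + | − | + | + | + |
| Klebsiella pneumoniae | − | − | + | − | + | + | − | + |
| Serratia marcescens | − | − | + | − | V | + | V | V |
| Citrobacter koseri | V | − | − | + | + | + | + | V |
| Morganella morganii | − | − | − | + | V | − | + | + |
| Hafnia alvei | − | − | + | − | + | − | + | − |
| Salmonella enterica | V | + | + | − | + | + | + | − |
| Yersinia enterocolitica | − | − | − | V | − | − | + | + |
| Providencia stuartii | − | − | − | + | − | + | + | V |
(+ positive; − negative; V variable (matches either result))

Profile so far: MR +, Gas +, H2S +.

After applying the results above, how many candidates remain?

Gas +: excludes Providencia rettgeri, Yersinia enterocolitica, Providencia stuartii — 12 left.
H2S +: excludes 8 organisms — 4 left.
MR +: all 4 remaining candidates are consistent.
Still consistent: Edwardsiella tarda, Proteus mirabilis, Proteus vulgaris, Salmonella enterica.

4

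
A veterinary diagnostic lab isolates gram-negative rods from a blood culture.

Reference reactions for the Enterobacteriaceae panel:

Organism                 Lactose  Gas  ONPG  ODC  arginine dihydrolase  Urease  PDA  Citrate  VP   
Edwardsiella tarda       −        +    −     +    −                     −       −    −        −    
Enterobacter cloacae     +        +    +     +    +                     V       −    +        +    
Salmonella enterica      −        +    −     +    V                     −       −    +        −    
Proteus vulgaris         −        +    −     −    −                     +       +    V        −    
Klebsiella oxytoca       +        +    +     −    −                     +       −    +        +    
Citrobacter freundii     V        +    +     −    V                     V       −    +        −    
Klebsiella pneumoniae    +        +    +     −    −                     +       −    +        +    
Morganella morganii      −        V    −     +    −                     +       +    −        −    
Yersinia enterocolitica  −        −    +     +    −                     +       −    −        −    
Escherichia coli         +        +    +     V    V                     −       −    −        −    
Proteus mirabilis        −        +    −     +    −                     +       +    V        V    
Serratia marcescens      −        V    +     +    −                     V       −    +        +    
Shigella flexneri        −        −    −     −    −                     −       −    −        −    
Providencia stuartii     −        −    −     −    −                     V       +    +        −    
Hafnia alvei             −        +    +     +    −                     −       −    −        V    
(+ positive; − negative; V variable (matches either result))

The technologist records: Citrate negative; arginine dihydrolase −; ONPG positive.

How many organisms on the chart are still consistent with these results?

Citrate −: excludes 7 organisms — 8 left.
arginine dihydrolase −: all 8 remaining candidates are consistent.
ONPG +: excludes 5 organisms — 3 left.
Still consistent: Escherichia coli, Hafnia alvei, Yersinia enterocolitica.

3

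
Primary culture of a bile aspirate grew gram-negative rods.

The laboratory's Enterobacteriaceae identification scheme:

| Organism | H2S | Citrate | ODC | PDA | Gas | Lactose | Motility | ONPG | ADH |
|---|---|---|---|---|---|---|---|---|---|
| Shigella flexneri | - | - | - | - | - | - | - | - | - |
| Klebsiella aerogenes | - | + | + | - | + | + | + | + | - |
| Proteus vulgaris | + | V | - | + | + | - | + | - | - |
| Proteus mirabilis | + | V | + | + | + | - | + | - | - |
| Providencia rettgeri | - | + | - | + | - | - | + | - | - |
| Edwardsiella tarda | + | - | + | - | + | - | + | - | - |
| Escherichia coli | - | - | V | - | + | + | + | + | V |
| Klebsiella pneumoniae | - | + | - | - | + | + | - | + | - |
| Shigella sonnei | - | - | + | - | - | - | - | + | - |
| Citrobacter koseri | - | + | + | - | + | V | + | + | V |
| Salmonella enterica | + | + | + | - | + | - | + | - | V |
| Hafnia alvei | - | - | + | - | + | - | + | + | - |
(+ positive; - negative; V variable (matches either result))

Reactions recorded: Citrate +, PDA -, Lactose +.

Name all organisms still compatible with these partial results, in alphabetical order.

PDA -: excludes Proteus vulgaris, Proteus mirabilis, Providencia rettgeri — 9 left.
Citrate +: excludes 5 organisms — 4 left.
Lactose +: excludes Salmonella enterica — 3 left.

Citrobacter koseri, Klebsiella aerogenes, Klebsiella pneumoniae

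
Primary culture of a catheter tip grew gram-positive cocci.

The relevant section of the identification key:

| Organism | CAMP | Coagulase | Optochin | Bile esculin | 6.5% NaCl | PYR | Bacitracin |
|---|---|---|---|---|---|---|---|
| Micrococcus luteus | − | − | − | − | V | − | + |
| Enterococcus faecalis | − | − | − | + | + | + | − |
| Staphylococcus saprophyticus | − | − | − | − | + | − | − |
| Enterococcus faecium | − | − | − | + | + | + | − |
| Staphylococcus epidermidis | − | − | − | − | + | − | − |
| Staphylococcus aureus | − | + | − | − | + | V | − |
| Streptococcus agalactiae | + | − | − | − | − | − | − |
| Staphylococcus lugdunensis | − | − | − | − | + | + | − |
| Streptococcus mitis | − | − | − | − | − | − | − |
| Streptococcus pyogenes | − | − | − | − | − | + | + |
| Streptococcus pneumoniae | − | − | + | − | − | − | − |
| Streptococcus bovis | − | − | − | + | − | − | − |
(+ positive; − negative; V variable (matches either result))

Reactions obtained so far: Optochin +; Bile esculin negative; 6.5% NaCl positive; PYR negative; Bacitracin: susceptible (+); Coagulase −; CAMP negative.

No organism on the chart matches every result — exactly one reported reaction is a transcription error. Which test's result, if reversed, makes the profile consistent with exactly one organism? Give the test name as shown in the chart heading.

As reported, no row in the chart matches all 7 reactions.
Reversing PYR → still no organism matches.
Reversing Coagulase → still no organism matches.
Reversing CAMP → still no organism matches.
Reversing Bile esculin → still no organism matches.
Reversing Bacitracin → still no organism matches.
Reversing 6.5% NaCl → still no organism matches.
Reversing Optochin (to −) → unique match: Micrococcus luteus.

Optochin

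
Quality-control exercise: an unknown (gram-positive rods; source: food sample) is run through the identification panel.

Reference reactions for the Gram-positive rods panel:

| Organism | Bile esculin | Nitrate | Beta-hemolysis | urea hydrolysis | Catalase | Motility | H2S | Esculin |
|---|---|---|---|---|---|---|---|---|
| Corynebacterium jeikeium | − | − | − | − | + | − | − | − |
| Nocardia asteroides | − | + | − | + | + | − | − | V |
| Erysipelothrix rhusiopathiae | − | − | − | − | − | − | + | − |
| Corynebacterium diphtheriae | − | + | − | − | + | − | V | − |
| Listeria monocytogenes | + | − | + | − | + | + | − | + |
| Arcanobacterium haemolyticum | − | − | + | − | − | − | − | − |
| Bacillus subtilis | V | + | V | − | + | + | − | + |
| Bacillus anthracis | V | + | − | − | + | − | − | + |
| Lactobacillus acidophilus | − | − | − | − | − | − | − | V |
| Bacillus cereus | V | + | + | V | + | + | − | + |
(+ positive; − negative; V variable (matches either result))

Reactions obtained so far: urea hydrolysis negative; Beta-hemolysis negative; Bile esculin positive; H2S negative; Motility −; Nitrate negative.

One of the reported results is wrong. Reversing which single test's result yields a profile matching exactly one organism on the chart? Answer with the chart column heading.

As reported, no row in the chart matches all 6 reactions.
Reversing H2S → still no organism matches.
Reversing Beta-hemolysis → still no organism matches.
Reversing Motility → still no organism matches.
Reversing urea hydrolysis → still no organism matches.
Reversing Nitrate (to +) → unique match: Bacillus anthracis.
Reversing Bile esculin → 2 organisms match (not unique).

Nitrate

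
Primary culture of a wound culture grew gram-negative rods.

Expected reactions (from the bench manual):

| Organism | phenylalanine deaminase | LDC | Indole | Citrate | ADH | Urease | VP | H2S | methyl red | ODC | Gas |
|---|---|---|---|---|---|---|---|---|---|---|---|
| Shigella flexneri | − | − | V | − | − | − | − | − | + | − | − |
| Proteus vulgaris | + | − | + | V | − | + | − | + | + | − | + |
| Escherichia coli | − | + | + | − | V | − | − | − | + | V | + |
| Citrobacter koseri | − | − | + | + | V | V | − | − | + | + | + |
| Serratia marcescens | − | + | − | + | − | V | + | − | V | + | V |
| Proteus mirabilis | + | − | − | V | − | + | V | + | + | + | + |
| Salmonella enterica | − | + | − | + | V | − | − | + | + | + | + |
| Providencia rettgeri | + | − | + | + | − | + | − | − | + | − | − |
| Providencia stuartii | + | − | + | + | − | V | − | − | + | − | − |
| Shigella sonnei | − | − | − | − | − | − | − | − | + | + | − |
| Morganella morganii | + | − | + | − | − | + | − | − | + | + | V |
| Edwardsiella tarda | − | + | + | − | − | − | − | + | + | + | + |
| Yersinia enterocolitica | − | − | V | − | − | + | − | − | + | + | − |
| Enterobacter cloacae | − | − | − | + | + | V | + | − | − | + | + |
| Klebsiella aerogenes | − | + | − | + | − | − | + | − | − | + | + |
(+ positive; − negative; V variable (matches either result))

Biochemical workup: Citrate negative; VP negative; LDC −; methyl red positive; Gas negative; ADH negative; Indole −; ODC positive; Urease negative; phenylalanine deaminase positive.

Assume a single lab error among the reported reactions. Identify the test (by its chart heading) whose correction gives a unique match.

phenylalanine deaminase

As reported, no row in the chart matches all 10 reactions.
Reversing Indole → still no organism matches.
Reversing Urease → still no organism matches.
Reversing ADH → still no organism matches.
Reversing Citrate → still no organism matches.
Reversing Gas → still no organism matches.
Reversing phenylalanine deaminase (to −) → unique match: Shigella sonnei.
Reversing ODC → still no organism matches.
Reversing methyl red → still no organism matches.
Reversing LDC → still no organism matches.
Reversing VP → still no organism matches.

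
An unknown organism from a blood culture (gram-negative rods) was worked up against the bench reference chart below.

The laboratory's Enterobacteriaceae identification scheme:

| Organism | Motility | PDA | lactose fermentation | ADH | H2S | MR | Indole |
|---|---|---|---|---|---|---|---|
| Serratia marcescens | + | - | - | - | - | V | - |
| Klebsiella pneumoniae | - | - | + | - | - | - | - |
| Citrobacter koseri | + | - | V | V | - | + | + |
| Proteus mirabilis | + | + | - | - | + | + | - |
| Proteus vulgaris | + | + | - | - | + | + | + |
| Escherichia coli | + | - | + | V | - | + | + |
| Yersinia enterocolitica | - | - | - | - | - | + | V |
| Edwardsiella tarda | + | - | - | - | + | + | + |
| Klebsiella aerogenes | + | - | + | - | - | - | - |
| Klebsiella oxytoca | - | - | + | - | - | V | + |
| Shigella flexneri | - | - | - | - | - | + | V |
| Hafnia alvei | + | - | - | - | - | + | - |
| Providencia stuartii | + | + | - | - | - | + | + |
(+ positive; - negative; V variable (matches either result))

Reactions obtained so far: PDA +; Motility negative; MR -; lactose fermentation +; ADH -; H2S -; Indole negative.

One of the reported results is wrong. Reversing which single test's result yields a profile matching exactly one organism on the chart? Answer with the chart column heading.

PDA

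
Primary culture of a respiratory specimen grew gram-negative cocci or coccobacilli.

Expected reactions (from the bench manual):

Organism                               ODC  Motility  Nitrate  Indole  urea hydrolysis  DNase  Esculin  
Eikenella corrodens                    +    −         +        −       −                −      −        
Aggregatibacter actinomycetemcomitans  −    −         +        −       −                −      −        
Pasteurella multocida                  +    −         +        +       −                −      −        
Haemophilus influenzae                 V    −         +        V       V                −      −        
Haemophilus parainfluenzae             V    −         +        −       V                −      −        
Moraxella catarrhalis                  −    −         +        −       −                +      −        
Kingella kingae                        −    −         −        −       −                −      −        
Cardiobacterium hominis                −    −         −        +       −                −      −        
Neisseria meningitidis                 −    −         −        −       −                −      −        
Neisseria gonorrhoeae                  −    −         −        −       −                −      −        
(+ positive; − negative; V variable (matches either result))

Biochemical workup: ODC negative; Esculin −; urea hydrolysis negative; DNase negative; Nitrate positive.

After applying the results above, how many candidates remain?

3

urea hydrolysis −: all 10 remaining candidates are consistent.
Nitrate +: excludes Kingella kingae, Cardiobacterium hominis, Neisseria meningitidis, Neisseria gonorrhoeae — 6 left.
Esculin −: all 6 remaining candidates are consistent.
DNase −: excludes Moraxella catarrhalis — 5 left.
ODC −: excludes Eikenella corrodens, Pasteurella multocida — 3 left.
Still consistent: Aggregatibacter actinomycetemcomitans, Haemophilus influenzae, Haemophilus parainfluenzae.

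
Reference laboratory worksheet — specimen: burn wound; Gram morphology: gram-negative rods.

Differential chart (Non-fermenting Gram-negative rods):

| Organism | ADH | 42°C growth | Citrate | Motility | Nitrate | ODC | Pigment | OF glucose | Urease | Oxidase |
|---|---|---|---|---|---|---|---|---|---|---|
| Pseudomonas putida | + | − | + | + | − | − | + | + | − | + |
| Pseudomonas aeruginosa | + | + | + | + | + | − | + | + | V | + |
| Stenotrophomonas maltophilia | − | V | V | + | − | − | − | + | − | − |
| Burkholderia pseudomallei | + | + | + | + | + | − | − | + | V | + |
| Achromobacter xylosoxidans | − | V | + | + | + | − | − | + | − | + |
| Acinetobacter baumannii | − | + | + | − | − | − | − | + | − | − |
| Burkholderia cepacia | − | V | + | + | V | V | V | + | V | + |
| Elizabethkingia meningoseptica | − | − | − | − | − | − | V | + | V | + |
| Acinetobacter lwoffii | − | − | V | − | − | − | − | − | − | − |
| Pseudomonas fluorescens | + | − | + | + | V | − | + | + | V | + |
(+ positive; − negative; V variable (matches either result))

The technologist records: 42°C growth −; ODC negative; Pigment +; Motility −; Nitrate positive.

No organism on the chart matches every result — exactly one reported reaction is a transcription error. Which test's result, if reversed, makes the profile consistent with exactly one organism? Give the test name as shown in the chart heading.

Nitrate

As reported, no row in the chart matches all 5 reactions.
Reversing Pigment → still no organism matches.
Reversing Nitrate (to −) → unique match: Elizabethkingia meningoseptica.
Reversing 42°C growth → still no organism matches.
Reversing ODC → still no organism matches.
Reversing Motility → 2 organisms match (not unique).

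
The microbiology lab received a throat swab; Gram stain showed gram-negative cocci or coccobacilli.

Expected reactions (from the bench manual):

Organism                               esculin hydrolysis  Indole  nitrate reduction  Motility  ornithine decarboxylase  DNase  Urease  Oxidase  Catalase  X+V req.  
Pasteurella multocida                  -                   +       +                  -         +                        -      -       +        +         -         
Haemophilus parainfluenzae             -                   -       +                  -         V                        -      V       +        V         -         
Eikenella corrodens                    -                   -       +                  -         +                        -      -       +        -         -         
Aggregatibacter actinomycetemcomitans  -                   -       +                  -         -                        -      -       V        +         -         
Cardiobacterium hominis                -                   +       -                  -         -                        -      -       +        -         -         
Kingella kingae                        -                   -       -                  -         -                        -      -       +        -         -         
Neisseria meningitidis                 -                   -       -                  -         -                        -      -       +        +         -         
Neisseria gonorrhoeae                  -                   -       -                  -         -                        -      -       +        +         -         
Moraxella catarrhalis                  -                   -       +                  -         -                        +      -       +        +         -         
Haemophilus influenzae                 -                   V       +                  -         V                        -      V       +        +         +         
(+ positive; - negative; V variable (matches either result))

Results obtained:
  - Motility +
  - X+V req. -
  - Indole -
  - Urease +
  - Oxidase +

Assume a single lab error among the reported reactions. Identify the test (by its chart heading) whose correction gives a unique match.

As reported, no row in the chart matches all 5 reactions.
Reversing Oxidase → still no organism matches.
Reversing Urease → still no organism matches.
Reversing X+V req. → still no organism matches.
Reversing Motility (to -) → unique match: Haemophilus parainfluenzae.
Reversing Indole → still no organism matches.

Motility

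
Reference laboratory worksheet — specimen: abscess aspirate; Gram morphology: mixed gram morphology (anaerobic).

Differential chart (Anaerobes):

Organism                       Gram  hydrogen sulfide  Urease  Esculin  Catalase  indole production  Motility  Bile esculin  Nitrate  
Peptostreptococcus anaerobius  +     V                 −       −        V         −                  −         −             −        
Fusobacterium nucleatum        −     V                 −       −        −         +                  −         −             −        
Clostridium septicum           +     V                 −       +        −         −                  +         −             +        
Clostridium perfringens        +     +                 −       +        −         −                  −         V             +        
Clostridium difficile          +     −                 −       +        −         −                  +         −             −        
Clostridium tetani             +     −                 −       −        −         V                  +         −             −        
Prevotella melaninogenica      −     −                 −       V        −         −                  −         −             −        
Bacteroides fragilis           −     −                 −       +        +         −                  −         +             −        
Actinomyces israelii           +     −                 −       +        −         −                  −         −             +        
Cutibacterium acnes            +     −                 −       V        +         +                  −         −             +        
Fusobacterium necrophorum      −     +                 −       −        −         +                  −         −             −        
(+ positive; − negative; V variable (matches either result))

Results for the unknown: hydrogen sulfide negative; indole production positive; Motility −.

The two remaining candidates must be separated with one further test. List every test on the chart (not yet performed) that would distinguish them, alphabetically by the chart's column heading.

indole production +: excludes 7 organisms — 4 left.
Motility −: excludes Clostridium tetani — 3 left.
hydrogen sulfide −: excludes Fusobacterium necrophorum — 2 left.
Two candidates remain: Cutibacterium acnes and Fusobacterium nucleatum.
  Gram: Cutibacterium acnes +, Fusobacterium nucleatum − — discriminates.
  Urease: − vs − — same for both, does not separate.
  Esculin: V vs − — variable for at least one, does not separate.
  Catalase: Cutibacterium acnes +, Fusobacterium nucleatum − — discriminates.
  Bile esculin: − vs − — same for both, does not separate.
  Nitrate: Cutibacterium acnes +, Fusobacterium nucleatum − — discriminates.

Catalase, Gram, Nitrate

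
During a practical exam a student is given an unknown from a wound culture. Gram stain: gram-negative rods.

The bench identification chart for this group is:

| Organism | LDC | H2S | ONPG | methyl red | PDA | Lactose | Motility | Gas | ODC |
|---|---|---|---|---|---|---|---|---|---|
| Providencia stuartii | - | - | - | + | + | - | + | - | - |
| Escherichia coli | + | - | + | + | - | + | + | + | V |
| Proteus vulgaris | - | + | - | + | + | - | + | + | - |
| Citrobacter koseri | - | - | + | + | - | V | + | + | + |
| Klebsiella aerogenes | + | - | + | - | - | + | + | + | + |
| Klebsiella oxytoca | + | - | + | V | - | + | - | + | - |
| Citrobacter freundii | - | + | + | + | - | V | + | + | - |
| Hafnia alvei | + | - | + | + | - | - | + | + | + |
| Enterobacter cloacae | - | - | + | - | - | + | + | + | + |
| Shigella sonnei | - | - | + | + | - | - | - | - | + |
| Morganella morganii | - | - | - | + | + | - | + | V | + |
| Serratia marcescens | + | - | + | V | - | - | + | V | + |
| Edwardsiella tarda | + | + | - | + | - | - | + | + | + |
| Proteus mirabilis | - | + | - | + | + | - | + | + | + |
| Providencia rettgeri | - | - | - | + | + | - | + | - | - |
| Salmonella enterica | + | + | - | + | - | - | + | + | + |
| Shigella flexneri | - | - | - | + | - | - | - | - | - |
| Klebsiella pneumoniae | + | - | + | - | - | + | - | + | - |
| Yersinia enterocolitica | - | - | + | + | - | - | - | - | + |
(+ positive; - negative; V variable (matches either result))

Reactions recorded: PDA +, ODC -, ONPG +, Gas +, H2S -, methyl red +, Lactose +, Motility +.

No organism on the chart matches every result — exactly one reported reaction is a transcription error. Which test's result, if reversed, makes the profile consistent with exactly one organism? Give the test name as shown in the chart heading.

As reported, no row in the chart matches all 8 reactions.
Reversing Motility → still no organism matches.
Reversing ODC → still no organism matches.
Reversing H2S → still no organism matches.
Reversing Lactose → still no organism matches.
Reversing ONPG → still no organism matches.
Reversing PDA (to -) → unique match: Escherichia coli.
Reversing Gas → still no organism matches.
Reversing methyl red → still no organism matches.

PDA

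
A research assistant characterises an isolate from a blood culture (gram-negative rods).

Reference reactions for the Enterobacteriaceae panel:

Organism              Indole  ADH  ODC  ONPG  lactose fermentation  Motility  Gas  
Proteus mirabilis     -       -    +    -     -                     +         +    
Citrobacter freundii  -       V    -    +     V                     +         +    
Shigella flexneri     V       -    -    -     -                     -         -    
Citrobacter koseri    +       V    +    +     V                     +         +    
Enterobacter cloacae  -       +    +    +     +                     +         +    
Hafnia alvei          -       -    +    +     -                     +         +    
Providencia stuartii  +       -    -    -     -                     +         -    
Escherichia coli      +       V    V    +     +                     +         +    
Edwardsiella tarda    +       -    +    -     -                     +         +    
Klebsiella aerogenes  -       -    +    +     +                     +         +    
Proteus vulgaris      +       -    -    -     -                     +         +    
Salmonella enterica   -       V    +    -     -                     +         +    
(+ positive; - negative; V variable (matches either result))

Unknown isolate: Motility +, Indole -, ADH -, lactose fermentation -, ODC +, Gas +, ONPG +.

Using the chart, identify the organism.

ADH -: excludes Enterobacter cloacae — 11 left.
lactose fermentation -: excludes Escherichia coli, Klebsiella aerogenes — 9 left.
Indole -: excludes Citrobacter koseri, Providencia stuartii, Edwardsiella tarda, Proteus vulgaris — 5 left.
ONPG +: excludes Proteus mirabilis, Shigella flexneri, Salmonella enterica — 2 left.
Gas +: all 2 remaining candidates are consistent.
ODC +: excludes Citrobacter freundii — 1 left.
Motility +: the one remaining candidate is consistent.

Hafnia alvei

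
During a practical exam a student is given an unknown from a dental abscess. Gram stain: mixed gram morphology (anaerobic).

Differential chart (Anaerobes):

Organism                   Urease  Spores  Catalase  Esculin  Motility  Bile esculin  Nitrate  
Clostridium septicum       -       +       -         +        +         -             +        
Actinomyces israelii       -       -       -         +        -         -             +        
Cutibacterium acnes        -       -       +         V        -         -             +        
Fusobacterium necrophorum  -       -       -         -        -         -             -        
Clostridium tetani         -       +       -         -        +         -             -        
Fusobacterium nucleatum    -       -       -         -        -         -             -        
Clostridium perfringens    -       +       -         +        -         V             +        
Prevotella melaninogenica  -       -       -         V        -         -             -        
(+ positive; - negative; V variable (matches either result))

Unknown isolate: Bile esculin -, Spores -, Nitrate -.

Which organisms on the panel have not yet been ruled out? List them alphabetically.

Fusobacterium necrophorum, Fusobacterium nucleatum, Prevotella melaninogenica

Nitrate -: excludes Clostridium septicum, Actinomyces israelii, Cutibacterium acnes, Clostridium perfringens — 4 left.
Spores -: excludes Clostridium tetani — 3 left.
Bile esculin -: all 3 remaining candidates are consistent.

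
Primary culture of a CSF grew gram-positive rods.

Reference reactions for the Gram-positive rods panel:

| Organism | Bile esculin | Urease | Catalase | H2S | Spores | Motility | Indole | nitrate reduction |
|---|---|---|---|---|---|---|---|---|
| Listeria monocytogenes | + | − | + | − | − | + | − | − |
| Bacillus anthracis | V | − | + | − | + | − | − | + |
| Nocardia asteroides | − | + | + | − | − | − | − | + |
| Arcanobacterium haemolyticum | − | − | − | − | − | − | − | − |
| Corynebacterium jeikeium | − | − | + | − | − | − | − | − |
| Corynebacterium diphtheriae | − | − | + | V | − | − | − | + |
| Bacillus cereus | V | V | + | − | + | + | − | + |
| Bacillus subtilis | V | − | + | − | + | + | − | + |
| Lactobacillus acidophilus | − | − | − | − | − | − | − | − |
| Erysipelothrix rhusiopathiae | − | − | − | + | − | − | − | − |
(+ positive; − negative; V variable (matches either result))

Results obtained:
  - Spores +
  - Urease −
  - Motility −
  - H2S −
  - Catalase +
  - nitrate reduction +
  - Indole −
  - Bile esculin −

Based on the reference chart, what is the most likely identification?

Bile esculin −: excludes Listeria monocytogenes — 9 left.
Indole −: all 9 remaining candidates are consistent.
Motility −: excludes Bacillus cereus, Bacillus subtilis — 7 left.
H2S −: excludes Erysipelothrix rhusiopathiae — 6 left.
nitrate reduction +: excludes Arcanobacterium haemolyticum, Corynebacterium jeikeium, Lactobacillus acidophilus — 3 left.
Catalase +: all 3 remaining candidates are consistent.
Urease −: excludes Nocardia asteroides — 2 left.
Spores +: excludes Corynebacterium diphtheriae — 1 left.

Bacillus anthracis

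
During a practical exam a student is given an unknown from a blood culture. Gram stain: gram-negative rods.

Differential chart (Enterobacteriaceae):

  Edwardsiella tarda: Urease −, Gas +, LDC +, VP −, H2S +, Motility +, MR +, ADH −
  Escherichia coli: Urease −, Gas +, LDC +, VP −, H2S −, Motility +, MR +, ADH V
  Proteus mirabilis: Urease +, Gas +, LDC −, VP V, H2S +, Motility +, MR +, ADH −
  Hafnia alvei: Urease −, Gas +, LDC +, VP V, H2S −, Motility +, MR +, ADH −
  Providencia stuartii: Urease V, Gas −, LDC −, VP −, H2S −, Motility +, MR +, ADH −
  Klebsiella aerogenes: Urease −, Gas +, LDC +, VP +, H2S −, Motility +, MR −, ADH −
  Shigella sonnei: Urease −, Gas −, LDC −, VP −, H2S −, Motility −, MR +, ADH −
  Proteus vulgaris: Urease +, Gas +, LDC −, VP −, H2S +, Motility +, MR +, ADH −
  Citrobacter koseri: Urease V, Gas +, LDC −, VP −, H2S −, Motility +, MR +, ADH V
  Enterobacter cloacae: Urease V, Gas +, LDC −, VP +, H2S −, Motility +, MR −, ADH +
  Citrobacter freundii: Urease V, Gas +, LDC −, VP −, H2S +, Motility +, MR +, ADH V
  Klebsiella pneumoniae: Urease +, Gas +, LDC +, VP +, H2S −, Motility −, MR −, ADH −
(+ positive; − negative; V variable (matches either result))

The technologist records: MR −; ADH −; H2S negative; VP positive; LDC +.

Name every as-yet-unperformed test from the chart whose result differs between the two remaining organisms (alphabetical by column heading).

Motility, Urease

LDC +: excludes 7 organisms — 5 left.
ADH −: all 5 remaining candidates are consistent.
VP +: excludes Edwardsiella tarda, Escherichia coli — 3 left.
H2S −: all 3 remaining candidates are consistent.
MR −: excludes Hafnia alvei — 2 left.
Two candidates remain: Klebsiella aerogenes and Klebsiella pneumoniae.
  Urease: Klebsiella aerogenes −, Klebsiella pneumoniae + — discriminates.
  Gas: + vs + — same for both, does not separate.
  Motility: Klebsiella aerogenes +, Klebsiella pneumoniae − — discriminates.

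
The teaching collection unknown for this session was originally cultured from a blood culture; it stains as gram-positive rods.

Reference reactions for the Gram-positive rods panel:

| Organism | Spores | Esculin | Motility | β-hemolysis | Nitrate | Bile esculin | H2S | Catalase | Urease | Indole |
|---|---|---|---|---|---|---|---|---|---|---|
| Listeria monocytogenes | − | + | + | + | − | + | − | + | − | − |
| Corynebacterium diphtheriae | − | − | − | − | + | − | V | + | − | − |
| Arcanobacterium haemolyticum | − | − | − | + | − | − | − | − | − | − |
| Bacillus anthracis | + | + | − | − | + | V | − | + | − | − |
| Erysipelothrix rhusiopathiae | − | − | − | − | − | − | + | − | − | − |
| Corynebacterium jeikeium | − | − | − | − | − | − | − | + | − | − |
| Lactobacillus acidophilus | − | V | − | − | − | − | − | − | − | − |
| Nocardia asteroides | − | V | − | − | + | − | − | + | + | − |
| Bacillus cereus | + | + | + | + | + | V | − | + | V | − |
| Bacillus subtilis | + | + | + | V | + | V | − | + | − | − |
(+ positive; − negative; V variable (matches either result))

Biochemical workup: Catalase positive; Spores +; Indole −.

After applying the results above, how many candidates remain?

3

Indole −: all 10 remaining candidates are consistent.
Spores +: excludes 7 organisms — 3 left.
Catalase +: all 3 remaining candidates are consistent.
Still consistent: Bacillus anthracis, Bacillus cereus, Bacillus subtilis.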